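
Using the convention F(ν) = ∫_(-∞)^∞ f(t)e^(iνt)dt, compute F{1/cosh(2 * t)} pi/(2 * cosh(pi * ν/4))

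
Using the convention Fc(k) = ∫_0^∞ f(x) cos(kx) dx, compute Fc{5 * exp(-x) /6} 5/(6 * (k^2 + 1) ) 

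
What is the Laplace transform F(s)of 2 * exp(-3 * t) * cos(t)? 2 * (s + 3)/((s + 3)^2 + 1)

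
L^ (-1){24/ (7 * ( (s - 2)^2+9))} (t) 8 * exp (2 * t) * sin (3 * t)/7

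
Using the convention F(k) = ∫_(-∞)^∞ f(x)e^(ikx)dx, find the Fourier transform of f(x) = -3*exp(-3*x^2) -sqrt(3)*sqrt(pi)*exp(-k^2/12)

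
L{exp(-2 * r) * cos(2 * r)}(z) (z + 2)/((z + 2)^2 + 4)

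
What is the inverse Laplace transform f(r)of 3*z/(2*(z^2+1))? 3*cos(r)/2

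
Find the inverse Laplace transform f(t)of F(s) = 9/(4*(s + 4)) 9*exp(-4*t)/4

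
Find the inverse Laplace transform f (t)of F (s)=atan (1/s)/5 sin (t)/ (5 * t)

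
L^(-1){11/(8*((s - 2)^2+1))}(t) 11*exp(2*t)*sin(t)/8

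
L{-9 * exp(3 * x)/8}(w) -9/(8 * w - 24)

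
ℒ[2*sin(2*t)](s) 4/(s^2+4)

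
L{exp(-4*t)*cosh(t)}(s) (s + 4)/((s + 4)^2 - 1)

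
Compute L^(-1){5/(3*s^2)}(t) 5*t/3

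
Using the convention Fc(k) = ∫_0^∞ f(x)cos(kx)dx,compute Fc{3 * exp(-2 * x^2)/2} 3 * sqrt(2) * sqrt(pi) * exp(-k^2/8)/8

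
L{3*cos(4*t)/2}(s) 3*s/(2*(s^2 + 16))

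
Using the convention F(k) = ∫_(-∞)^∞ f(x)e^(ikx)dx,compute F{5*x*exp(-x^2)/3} 5*I*sqrt(pi)*k*exp(-k^2/4)/6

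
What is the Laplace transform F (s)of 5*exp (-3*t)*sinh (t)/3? 5/ (3*( (s+3)^2 - 1))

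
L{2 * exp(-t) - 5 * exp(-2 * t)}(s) 2/(s+1) - 5/(s+2)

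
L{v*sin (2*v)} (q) 4*q/ (q^2 + 4)^2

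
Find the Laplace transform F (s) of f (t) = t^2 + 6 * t 6/s^2 + 2/s^3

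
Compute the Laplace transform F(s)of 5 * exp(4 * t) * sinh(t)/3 5/(3 * ((s - 4)^2 - 1))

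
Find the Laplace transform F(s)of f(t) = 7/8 7/(8*s)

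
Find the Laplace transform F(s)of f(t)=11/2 11/(2*s)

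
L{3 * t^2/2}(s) 3/s^3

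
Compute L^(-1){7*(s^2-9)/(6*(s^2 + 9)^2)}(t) 7*t*cos(3*t)/6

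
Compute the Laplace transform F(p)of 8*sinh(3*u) 24/(p^2 - 9)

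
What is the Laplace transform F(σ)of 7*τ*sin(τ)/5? 14*σ/(5*(σ^2 + 1)^2)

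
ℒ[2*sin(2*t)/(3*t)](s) 2*atan(2/s)/3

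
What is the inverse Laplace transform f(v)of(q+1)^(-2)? v * exp(-v)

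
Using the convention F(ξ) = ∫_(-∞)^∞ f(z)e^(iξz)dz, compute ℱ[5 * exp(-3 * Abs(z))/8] 15/(4 * (ξ^2 + 9))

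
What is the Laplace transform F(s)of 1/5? 1/(5*s)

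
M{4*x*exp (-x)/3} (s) 4*gamma (s+1)/3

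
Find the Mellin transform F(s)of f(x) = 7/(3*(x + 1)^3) 7*pi*(s - 2)*(s - 1)/(6*sin(pi*s))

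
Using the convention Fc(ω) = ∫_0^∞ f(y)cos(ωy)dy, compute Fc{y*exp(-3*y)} (9 - ω^2)/(ω^2 + 9)^2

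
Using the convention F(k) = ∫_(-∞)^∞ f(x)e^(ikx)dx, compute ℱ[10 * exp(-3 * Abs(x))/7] 60/(7 * (k^2 + 9))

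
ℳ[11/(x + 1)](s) 11 * pi * csc(pi * s)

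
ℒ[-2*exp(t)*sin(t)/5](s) -2/(5*(s - 1)^2+5)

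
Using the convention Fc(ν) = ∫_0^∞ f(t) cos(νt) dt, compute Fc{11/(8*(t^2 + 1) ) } 11*pi*exp(-ν) /16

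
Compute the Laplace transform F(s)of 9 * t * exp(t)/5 9/(5 * (s - 1)^2)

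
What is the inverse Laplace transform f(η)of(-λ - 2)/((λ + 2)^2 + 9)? -exp(-2 * η) * cos(3 * η)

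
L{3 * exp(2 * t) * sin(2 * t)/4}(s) 3/(2 * ((s - 2)^2 + 4))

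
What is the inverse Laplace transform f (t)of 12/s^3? 6*t^2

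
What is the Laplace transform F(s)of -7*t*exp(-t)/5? -7/(5*(s + 1)^2)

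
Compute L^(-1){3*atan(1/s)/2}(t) 3*sin(t)/(2*t)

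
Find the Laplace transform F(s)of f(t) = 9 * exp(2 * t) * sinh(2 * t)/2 9/(s * (s - 4))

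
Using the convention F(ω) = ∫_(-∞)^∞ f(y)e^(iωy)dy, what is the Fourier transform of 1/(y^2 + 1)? pi*exp(-Abs(ω))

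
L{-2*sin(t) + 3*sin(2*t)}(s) 6/(s^2 + 4) - 2/(s^2 + 1)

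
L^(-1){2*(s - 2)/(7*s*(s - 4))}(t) 2*exp(2*t)*cosh(2*t)/7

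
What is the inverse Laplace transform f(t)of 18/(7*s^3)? 9*t^2/7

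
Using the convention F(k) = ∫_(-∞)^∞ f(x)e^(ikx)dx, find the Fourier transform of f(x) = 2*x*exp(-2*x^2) sqrt(2)*I*sqrt(pi)*k*exp(-k^2/8)/4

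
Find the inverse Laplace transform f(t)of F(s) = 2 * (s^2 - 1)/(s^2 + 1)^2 2 * t * cos(t)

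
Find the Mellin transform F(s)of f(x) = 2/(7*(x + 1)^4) gamma(s)*gamma(4 - s)/21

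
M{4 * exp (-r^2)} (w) 2 * gamma (w/2)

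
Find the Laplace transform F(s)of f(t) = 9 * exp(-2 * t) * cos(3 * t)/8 9 * (s+2)/(8 * ((s+2)^2+9))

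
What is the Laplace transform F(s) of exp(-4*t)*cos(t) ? (s + 4) /((s + 4) ^2 + 1) 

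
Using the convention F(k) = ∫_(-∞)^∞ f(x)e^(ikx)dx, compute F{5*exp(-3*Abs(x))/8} 15/(4*(k^2 + 9))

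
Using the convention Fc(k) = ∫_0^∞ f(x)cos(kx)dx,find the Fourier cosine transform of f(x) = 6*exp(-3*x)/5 18/(5*(k^2 + 9))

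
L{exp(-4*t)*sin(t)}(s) 1/((s + 4)^2 + 1)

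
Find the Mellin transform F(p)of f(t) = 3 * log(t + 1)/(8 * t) -3 * pi * csc(pi * p)/(8 * p - 8)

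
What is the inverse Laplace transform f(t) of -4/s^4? -2 * t^3/3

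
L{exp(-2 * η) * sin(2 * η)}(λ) 2/((λ + 2)^2 + 4)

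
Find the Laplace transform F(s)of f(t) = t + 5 5/s + s^(-2)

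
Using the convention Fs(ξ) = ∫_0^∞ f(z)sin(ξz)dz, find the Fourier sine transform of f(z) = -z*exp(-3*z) -6*ξ/(ξ^2 + 9)^2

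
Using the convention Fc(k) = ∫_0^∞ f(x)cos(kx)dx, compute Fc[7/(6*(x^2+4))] 7*pi*exp(-2*k)/24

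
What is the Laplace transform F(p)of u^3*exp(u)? 6/(p - 1)^4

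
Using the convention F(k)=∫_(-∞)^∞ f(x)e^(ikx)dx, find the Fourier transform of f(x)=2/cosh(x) 2*pi/cosh(pi*k/2)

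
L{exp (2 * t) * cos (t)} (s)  (s - 2)/ ( (s - 2)^2 + 1)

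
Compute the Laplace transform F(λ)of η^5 120/λ^6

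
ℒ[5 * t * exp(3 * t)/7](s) 5/(7 * (s - 3)^2)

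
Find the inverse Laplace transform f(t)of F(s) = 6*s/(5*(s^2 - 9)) 6*cosh(3*t)/5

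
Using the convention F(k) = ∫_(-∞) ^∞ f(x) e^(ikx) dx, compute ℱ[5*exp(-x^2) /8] 5*sqrt(pi)*exp(-k^2/4) /8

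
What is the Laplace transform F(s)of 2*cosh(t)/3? 2*s/(3*(s^2 - 1))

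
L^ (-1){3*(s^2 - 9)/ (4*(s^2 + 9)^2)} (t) 3*t*cos (3*t)/4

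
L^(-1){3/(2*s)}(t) 3/2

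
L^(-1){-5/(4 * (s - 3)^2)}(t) -5 * t * exp(3 * t)/4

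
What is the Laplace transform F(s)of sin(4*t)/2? 2/(s^2 + 16)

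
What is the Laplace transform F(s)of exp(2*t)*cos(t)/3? (s - 2)/(3*((s - 2)^2 + 1))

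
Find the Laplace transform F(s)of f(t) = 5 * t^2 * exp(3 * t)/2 5/(s - 3)^3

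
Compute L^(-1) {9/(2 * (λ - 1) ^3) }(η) 9 * η^2 * exp(η) /4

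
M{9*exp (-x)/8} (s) 9*gamma (s)/8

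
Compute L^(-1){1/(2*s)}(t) 1/2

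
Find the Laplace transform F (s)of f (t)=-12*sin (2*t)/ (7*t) -12*atan (2/s)/7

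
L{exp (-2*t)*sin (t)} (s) 1/ ( (s + 2)^2 + 1)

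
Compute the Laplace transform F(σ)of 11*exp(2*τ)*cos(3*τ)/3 11*(σ - 2)/(3*((σ - 2)^2 + 9))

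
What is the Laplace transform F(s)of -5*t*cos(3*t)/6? 5*(9 - s^2)/(6*(s^2 + 9)^2)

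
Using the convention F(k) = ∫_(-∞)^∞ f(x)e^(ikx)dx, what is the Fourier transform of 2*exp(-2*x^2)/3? sqrt(2)*sqrt(pi)*exp(-k^2/8)/3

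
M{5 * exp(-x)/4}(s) 5 * gamma(s)/4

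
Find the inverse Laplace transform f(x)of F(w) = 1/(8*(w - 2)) exp(2*x)/8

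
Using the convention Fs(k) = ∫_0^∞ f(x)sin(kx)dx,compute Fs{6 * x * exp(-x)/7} 12 * k/(7 * (k^2 + 1)^2)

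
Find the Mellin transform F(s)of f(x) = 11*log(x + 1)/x -11*pi*csc(pi*s)/(s - 1)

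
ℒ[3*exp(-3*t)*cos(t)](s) 3*(s + 3)/((s + 3)^2 + 1)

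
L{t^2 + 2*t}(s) 2/s^2 + 2/s^3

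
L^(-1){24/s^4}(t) 4 * t^3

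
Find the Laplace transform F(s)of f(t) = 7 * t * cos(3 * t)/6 7 * (s^2 - 9)/(6 * (s^2 + 9)^2)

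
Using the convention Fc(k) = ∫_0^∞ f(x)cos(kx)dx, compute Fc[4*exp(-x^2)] 2*sqrt(pi)*exp(-k^2/4)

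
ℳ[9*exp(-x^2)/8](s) 9*gamma(s/2)/16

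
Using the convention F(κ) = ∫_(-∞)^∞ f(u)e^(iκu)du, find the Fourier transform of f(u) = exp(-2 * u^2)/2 sqrt(2) * sqrt(pi) * exp(-κ^2/8)/4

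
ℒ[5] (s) 5/s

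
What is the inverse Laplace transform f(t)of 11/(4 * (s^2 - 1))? 11 * sinh(t)/4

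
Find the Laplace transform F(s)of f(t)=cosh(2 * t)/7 s/(7 * (s^2-4))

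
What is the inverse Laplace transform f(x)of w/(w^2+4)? cos(2*x)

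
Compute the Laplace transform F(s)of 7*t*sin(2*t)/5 28*s/(5*(s^2 + 4)^2)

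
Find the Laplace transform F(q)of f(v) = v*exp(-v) (q + 1)^(-2)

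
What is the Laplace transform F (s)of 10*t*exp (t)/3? 10/ (3*(s - 1)^2)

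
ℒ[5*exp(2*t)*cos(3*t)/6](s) 5*(s - 2)/(6*((s - 2)^2 + 9))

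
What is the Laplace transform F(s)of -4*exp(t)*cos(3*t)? 4*(1 - s)/((s - 1)^2 + 9)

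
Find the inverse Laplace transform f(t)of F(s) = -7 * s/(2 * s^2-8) -7 * cosh(2 * t)/2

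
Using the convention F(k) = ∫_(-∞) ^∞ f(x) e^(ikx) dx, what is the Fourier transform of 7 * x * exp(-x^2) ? 7 * I * sqrt(pi) * k * exp(-k^2/4) /2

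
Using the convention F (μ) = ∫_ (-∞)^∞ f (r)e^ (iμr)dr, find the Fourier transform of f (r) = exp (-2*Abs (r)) 4/ (μ^2 + 4)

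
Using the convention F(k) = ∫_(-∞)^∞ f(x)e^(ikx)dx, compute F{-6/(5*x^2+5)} -6*pi*exp(-Abs(k))/5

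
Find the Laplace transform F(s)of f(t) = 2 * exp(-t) 2/(s + 1)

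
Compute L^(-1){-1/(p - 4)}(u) -exp(4 * u)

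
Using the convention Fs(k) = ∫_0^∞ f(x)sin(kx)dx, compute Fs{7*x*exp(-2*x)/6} 14*k/(3*(k^2+4)^2)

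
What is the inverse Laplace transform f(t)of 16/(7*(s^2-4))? 8*sinh(2*t)/7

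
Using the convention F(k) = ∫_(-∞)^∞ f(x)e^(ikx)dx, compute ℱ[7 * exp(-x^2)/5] 7 * sqrt(pi) * exp(-k^2/4)/5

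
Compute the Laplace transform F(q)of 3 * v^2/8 3/(4 * q^3)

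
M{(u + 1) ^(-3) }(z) pi*(z - 2)*(z - 1) /(2*sin(pi*z) ) 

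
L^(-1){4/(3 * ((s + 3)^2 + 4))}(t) 2 * exp(-3 * t) * sin(2 * t)/3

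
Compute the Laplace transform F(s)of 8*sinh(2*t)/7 16/(7*(s^2 - 4))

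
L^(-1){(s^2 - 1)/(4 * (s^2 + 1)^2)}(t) t * cos(t)/4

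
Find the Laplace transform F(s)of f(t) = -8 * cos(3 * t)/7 -8 * s/(7 * s^2 + 63)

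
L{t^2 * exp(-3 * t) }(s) 2/(s + 3) ^3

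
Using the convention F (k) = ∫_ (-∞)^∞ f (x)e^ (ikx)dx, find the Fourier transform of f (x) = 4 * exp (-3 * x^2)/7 4 * sqrt (3) * sqrt (pi) * exp (-k^2/12)/21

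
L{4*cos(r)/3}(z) 4*z/(3*(z^2 + 1))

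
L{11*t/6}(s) 11/(6*s^2)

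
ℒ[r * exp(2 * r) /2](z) 1/(2 * (z - 2) ^2) 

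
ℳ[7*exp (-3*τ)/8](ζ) 7*gamma (ζ)/ (8*3^ζ)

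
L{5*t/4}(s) 5/(4*s^2)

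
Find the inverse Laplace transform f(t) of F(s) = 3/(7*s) 3/7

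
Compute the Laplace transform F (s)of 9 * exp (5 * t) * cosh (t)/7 9 * (s - 5)/ (7 * ( (s - 5)^2 - 1))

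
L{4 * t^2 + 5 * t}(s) 8/s^3 + 5/s^2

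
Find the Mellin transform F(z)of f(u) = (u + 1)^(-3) pi * (z - 2) * (z - 1)/(2 * sin(pi * z))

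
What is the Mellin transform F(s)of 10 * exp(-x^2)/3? 5 * gamma(s/2)/3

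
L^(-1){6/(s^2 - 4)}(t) 3*sinh(2*t)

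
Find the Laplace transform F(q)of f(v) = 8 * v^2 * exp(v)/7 16/(7 * (q - 1)^3)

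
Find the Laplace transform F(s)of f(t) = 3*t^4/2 36/s^5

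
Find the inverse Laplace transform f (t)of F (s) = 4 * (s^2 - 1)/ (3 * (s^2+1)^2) 4 * t * cos (t)/3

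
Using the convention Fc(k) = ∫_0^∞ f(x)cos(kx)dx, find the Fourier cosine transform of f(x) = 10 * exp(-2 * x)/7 20/(7 * (k^2 + 4))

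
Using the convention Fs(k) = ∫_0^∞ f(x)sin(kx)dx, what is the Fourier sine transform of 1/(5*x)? pi/10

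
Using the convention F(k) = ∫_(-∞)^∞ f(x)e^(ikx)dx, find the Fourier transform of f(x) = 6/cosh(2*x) 3*pi/cosh(pi*k/4)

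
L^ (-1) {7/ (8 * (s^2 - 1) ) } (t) 7 * sinh (t) /8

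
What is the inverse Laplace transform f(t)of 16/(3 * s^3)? 8 * t^2/3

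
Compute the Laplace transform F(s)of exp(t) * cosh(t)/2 (s - 1)/(2 * s * (s - 2))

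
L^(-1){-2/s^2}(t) -2 * t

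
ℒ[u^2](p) 2/p^3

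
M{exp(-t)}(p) gamma(p)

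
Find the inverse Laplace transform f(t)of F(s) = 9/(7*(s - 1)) 9*exp(t)/7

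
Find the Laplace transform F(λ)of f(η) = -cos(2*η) -λ/(λ^2 + 4)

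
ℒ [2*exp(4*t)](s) 2/(s - 4)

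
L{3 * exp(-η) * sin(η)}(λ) 3/((λ + 1)^2 + 1)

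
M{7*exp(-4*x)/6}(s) 7*gamma(s)/(6*2^(2*s))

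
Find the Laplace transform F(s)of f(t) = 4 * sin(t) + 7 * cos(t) 7 * s/(s^2 + 1) + 4/(s^2 + 1)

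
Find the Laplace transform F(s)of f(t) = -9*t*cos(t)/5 9*(1 - s^2)/(5*(s^2 + 1)^2)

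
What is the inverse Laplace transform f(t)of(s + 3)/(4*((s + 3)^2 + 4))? exp(-3*t)*cos(2*t)/4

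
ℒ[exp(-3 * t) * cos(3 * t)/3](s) (s + 3)/(3 * ((s + 3)^2 + 9))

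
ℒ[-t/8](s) -1/(8*s^2) 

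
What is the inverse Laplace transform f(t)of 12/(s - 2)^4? 2 * t^3 * exp(2 * t)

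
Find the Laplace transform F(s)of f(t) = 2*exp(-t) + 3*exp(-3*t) 2/(s + 1) + 3/(s + 3)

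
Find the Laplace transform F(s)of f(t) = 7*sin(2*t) 14/(s^2+4)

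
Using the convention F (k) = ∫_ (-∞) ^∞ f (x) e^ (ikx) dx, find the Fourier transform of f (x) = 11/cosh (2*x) 11*pi/ (2*cosh (pi*k/4) ) 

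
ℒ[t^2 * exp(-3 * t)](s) 2/(s + 3)^3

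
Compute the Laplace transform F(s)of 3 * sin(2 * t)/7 6/(7 * (s^2 + 4))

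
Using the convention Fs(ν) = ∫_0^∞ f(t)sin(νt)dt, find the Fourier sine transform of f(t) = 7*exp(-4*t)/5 7*ν/(5*(ν^2+16))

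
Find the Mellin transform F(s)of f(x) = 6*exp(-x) 6*gamma(s)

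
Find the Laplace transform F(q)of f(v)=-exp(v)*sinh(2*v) -2/((q - 1)^2 - 4)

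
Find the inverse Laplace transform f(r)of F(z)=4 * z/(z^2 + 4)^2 r * sin(2 * r)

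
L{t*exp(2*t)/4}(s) 1/(4*(s - 2)^2)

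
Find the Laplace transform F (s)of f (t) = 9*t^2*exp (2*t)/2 9/ (s - 2)^3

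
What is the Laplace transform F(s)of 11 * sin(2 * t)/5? 22/(5 * (s^2 + 4))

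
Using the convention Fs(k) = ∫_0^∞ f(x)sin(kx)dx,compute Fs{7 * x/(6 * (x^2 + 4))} 7 * pi * exp(-2 * k)/12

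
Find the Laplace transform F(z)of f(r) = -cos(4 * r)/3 -z/(3 * z^2 + 48)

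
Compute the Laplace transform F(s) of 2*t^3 12/s^4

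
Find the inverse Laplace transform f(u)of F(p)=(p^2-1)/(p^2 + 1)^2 u*cos(u)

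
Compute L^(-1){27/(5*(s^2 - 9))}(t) 9*sinh(3*t)/5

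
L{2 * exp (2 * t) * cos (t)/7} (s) 2 * (s - 2)/ (7 * ( (s - 2)^2 + 1))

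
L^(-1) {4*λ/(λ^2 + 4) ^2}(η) η*sin(2*η) 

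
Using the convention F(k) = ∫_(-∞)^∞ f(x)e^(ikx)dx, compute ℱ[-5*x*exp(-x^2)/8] -5*I*sqrt(pi)*k*exp(-k^2/4)/16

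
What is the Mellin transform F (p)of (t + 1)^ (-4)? gamma (p)*gamma (4 - p)/6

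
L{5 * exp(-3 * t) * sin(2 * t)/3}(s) 10/(3 * ((s+3)^2+4))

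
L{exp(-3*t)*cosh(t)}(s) (s+3)/((s+3)^2 - 1)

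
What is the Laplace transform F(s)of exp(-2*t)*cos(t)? (s + 2)/((s + 2)^2 + 1)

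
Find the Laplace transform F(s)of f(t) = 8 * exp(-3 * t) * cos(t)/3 8 * (s + 3)/(3 * ((s + 3)^2 + 1))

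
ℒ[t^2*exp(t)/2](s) (s - 1)^(-3)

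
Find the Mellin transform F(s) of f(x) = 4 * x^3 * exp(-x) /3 4 * gamma(s + 3) /3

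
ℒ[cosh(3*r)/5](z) z/(5*(z^2-9))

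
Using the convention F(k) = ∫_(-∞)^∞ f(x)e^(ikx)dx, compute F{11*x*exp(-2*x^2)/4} 11*sqrt(2)*I*sqrt(pi)*k*exp(-k^2/8)/32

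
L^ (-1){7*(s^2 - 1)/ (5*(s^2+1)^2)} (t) 7*t*cos (t)/5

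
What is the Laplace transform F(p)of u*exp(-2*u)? (p+2)^(-2)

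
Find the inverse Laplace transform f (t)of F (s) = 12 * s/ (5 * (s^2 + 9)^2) 2 * t * sin (3 * t)/5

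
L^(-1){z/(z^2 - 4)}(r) cosh(2 * r)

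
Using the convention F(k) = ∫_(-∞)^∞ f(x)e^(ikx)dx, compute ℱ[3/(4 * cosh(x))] 3 * pi/(4 * cosh(pi * k/2))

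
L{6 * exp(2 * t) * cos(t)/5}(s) 6 * (s - 2)/(5 * ((s - 2)^2+1))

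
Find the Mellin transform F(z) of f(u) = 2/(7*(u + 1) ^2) -2*pi*(z - 1) /(7*sin(pi*z) ) 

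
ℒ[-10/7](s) -10/(7 * s)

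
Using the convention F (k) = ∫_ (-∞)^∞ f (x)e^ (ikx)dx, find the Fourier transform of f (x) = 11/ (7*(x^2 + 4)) 11*pi*exp (-2*Abs (k))/14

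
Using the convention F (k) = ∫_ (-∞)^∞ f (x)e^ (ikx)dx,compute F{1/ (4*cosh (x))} pi/ (4*cosh (pi*k/2))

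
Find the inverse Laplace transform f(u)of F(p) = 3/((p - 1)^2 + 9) exp(u)*sin(3*u)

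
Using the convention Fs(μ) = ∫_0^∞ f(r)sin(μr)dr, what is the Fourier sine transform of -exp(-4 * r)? -μ/(μ^2+16)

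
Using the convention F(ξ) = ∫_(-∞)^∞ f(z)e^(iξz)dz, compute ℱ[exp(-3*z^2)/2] sqrt(3)*sqrt(pi)*exp(-ξ^2/12)/6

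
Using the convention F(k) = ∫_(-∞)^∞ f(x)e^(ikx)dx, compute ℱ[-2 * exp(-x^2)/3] -2 * sqrt(pi) * exp(-k^2/4)/3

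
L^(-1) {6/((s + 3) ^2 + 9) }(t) 2*exp(-3*t)*sin(3*t) 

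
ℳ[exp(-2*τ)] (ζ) gamma(ζ)/2^ζ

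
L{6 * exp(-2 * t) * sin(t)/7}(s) 6/(7 * ((s + 2)^2 + 1))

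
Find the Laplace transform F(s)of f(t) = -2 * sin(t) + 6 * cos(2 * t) 6 * s/(s^2 + 4) - 2/(s^2 + 1)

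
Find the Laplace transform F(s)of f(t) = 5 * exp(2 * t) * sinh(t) 5/((s - 2)^2 - 1)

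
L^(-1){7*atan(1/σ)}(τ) 7*sin(τ)/τ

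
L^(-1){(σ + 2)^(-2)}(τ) τ*exp(-2*τ)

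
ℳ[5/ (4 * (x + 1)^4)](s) 5 * gamma (s) * gamma (4 - s)/24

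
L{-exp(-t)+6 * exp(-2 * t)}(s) 6/(s+2) - 1/(s+1)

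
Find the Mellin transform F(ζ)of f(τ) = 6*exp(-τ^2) 3*gamma(ζ/2)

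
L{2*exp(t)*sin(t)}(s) 2/((s - 1)^2 + 1)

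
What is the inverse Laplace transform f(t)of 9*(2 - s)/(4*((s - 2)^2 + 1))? -9*exp(2*t)*cos(t)/4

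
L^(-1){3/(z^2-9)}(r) sinh(3*r)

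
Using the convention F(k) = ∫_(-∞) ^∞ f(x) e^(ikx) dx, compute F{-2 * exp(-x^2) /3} -2 * sqrt(pi) * exp(-k^2/4) /3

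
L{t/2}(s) 1/(2*s^2)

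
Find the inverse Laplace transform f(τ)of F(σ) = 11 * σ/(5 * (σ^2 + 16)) 11 * cos(4 * τ)/5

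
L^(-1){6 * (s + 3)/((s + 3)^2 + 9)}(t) 6 * exp(-3 * t) * cos(3 * t)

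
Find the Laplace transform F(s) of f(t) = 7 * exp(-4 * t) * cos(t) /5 7 * (s + 4) /(5 * ((s + 4) ^2 + 1) ) 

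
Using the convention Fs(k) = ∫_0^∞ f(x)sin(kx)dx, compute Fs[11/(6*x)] 11*pi/12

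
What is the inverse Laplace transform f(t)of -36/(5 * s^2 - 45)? -12 * sinh(3 * t)/5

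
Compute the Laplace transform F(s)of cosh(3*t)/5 s/(5*(s^2 - 9))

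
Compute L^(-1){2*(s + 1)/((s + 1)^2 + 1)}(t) 2*exp(-t)*cos(t)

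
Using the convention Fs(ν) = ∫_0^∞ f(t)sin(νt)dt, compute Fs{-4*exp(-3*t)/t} -4*atan(ν/3)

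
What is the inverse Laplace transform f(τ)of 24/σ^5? τ^4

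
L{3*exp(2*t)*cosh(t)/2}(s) 3*(s - 2)/(2*((s - 2)^2 - 1))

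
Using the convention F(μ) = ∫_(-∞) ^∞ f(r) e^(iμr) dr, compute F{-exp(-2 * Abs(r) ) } -4/(μ^2 + 4) 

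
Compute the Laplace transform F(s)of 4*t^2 8/s^3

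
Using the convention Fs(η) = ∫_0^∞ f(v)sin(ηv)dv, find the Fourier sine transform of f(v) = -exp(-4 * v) -η/(η^2+16)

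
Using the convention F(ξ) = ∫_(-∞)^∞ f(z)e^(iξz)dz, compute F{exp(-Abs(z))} 2/(ξ^2 + 1)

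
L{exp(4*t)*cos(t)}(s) (s - 4)/((s - 4)^2 + 1)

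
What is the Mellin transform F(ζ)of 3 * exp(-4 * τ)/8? 3 * gamma(ζ)/(8 * 2^(2 * ζ))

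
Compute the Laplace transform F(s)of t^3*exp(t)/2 3/(s - 1)^4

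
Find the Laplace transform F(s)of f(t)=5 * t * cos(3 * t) 5 * (s^2 - 9)/(s^2+9)^2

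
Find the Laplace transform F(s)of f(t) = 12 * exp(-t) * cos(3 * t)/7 12 * (s + 1)/(7 * ((s + 1)^2 + 9))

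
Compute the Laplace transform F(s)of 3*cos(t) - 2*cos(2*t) 3*s/(s^2 + 1) - 2*s/(s^2 + 4)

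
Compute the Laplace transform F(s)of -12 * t -12/s^2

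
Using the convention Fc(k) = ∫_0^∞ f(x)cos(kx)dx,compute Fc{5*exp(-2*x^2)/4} 5*sqrt(2)*sqrt(pi)*exp(-k^2/8)/16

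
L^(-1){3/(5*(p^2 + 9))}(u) sin(3*u)/5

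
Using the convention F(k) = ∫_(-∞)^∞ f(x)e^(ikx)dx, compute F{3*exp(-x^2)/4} 3*sqrt(pi)*exp(-k^2/4)/4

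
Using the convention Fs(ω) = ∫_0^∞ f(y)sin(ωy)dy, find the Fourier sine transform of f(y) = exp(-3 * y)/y atan(ω/3)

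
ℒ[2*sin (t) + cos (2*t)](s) s/ (s^2 + 4) + 2/ (s^2 + 1)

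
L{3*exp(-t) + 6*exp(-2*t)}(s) 6/(s + 2) + 3/(s + 1)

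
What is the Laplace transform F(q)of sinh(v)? 1/(q^2 - 1)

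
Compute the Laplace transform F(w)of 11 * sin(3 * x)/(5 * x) 11 * atan(3/w)/5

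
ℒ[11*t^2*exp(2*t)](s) 22/(s - 2)^3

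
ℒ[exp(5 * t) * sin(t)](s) 1/((s - 5)^2 + 1)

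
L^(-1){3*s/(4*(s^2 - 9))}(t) 3*cosh(3*t)/4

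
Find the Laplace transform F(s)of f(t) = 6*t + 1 6/s^2 + 1/s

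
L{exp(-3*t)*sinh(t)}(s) 1/((s + 3)^2 - 1)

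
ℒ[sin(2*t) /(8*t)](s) atan(2/s) /8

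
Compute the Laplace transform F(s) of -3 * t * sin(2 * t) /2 -6 * s/(s^2 + 4) ^2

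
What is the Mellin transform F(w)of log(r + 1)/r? -pi*csc(pi*w)/(w - 1)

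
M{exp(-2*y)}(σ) gamma(σ)/2^σ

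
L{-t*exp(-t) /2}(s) -1/(2*(s + 1) ^2) 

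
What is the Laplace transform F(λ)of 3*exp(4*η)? 3/(λ - 4)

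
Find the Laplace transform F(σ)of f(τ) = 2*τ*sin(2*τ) 8*σ/(σ^2 + 4)^2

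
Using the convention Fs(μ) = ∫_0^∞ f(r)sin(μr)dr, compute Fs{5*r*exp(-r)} 10*μ/(μ^2+1)^2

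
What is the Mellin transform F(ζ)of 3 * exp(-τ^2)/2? 3 * gamma(ζ/2)/4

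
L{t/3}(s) 1/(3*s^2)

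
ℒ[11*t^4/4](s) 66/s^5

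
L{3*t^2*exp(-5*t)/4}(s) 3/(2*(s + 5)^3)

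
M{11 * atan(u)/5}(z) -11 * pi * sec(pi * z/2)/(10 * z)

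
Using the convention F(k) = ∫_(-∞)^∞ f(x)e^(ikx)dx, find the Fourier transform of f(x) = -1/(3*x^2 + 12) -pi*exp(-2*Abs(k))/6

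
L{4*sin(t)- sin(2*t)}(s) 4/(s^2+1)-2/(s^2+4)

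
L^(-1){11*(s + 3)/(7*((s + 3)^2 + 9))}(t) 11*exp(-3*t)*cos(3*t)/7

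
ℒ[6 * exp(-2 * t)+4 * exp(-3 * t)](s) 6/(s+2)+4/(s+3) 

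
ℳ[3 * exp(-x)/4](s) 3 * gamma(s)/4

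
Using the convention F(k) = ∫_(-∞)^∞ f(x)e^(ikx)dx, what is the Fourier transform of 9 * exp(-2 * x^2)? 9 * sqrt(2) * sqrt(pi) * exp(-k^2/8)/2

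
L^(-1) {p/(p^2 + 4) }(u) cos(2*u) 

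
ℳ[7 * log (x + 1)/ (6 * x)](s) -7 * pi * csc (pi * s)/ (6 * s - 6)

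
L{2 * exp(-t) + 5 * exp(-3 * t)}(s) 2/(s + 1) + 5/(s + 3)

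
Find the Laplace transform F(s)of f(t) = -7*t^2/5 -14/(5*s^3)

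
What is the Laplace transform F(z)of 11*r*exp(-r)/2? 11/(2*(z + 1)^2)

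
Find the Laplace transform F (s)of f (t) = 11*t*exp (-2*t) 11/ (s + 2)^2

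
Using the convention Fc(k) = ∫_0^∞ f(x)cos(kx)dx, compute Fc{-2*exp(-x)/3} -2/(3*k^2 + 3)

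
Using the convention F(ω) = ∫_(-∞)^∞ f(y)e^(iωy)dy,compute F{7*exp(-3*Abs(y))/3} 14/(ω^2+9)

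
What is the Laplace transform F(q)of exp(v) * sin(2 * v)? 2/((q - 1)^2 + 4)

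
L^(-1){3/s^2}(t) 3 * t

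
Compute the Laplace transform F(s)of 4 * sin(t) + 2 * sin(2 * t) 4/(s^2 + 4) + 4/(s^2 + 1)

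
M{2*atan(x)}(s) -pi*sec(pi*s/2)/s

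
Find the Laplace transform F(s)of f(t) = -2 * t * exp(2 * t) -2/(s - 2)^2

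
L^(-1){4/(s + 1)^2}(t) 4*t*exp(-t)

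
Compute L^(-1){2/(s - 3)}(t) 2*exp(3*t)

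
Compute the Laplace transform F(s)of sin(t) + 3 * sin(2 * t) 6/(s^2 + 4) + 1/(s^2 + 1)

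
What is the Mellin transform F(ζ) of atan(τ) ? -pi*sec(pi*ζ/2) /(2*ζ) 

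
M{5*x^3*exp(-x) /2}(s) 5*gamma(s+3) /2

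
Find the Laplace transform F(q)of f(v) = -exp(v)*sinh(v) -1/(q*(q - 2))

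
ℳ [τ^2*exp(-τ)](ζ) gamma(ζ + 2)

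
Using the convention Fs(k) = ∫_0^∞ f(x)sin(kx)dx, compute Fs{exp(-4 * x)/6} k/(6 * (k^2 + 16))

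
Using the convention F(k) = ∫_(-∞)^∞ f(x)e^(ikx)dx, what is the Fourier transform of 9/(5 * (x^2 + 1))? 9 * pi * exp(-Abs(k))/5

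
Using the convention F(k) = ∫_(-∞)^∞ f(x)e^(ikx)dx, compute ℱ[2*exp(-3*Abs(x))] 12/(k^2 + 9)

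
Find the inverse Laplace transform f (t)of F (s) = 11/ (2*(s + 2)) 11*exp (-2*t)/2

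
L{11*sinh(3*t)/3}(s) 11/(s^2 - 9)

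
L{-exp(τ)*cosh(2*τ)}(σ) (1 - σ)/((σ - 1)^2-4)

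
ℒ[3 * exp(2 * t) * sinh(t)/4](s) 3/(4 * ((s - 2)^2 - 1))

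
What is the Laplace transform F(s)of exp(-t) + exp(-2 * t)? 1/(s + 1) + 1/(s + 2)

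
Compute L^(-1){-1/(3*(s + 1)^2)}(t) -t*exp(-t)/3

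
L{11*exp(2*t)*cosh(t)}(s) 11*(s - 2)/((s - 2)^2 - 1)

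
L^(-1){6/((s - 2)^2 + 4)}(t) 3 * exp(2 * t) * sin(2 * t)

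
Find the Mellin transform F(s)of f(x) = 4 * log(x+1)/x -4 * pi * csc(pi * s)/(s - 1)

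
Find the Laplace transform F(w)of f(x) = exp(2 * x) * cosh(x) (w - 2)/((w - 2)^2 - 1)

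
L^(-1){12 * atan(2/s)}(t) 12 * sin(2 * t)/t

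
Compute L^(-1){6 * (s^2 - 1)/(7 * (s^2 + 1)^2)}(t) 6 * t * cos(t)/7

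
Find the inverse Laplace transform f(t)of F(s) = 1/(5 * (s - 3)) exp(3 * t)/5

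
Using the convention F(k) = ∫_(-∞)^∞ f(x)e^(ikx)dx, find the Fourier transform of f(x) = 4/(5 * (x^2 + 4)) 2 * pi * exp(-2 * Abs(k))/5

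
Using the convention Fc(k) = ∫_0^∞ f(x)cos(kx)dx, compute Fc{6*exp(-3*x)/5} 18/(5*(k^2 + 9))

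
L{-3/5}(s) -3/(5 * s)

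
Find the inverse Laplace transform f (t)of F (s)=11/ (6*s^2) 11*t/6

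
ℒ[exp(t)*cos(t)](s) (s - 1) /((s - 1) ^2+1) 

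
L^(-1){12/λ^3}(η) 6 * η^2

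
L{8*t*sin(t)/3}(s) 16*s/(3*(s^2 + 1)^2)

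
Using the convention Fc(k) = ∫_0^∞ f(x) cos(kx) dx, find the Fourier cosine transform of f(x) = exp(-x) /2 1/(2 * (k^2 + 1) ) 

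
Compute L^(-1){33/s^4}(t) 11 * t^3/2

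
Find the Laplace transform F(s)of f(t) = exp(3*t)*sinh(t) 1/((s - 3)^2 - 1)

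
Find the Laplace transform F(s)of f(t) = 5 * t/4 5/(4 * s^2)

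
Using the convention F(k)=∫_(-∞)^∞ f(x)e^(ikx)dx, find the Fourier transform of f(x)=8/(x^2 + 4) 4 * pi * exp(-2 * Abs(k))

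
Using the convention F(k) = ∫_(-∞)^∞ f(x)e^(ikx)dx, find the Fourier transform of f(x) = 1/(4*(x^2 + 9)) pi*exp(-3*Abs(k))/12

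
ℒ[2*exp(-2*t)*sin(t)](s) 2/((s + 2)^2 + 1)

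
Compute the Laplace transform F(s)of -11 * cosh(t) -11 * s/(s^2-1)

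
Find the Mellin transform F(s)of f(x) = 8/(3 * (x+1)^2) -8 * pi * (s - 1)/(3 * sin(pi * s))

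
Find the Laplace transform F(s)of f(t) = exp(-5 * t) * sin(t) 1/((s + 5)^2 + 1)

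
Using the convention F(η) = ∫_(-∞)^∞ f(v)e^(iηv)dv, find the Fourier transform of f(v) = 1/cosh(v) pi/cosh(pi * η/2)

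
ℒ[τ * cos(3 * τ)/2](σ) (σ^2 - 9)/(2 * (σ^2 + 9)^2)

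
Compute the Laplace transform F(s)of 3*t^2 6/s^3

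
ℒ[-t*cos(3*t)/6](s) (9 - s^2)/(6*(s^2 + 9)^2)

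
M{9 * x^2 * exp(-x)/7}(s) 9 * gamma(s + 2)/7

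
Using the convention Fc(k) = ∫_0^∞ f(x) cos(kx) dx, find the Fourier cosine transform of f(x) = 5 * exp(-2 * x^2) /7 5 * sqrt(2) * sqrt(pi) * exp(-k^2/8) /28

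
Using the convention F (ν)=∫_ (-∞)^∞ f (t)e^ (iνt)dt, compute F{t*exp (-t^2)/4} I*sqrt (pi)*ν*exp (-ν^2/4)/8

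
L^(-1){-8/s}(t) -8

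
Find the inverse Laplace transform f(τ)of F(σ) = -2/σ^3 -τ^2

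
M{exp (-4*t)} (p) gamma (p)/4^p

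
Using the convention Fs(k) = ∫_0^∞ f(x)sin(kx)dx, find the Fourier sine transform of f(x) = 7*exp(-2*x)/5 7*k/(5*(k^2 + 4))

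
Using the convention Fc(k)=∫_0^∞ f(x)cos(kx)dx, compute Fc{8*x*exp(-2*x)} 8*(4 - k^2)/(k^2 + 4)^2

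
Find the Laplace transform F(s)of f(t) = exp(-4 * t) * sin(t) 1/((s + 4)^2 + 1)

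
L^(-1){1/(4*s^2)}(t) t/4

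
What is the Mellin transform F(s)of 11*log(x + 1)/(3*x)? -11*pi*csc(pi*s)/(3*s - 3)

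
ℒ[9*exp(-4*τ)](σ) 9/(σ + 4)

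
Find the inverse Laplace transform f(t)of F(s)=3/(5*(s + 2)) 3*exp(-2*t)/5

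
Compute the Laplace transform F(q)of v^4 24/q^5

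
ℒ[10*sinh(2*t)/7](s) 20/(7*(s^2 - 4))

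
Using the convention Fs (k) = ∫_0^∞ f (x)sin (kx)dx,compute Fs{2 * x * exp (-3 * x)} 12 * k/ (k^2 + 9)^2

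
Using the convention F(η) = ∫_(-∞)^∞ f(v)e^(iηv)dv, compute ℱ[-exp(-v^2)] -sqrt(pi) * exp(-η^2/4)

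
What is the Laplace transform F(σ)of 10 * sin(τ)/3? 10/(3 * (σ^2+1))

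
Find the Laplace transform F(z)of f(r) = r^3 6/z^4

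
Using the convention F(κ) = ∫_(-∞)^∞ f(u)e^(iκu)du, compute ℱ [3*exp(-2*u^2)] 3*sqrt(2)*sqrt(pi)*exp(-κ^2/8)/2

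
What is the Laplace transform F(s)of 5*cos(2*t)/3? 5*s/(3*(s^2 + 4))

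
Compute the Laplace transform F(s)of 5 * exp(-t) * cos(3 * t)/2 5 * (s+1)/(2 * ((s+1)^2+9))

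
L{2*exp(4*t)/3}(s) 2/(3*(s - 4))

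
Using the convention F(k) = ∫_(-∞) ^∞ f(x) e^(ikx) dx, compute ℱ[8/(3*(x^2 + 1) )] 8*pi*exp(-Abs(k) ) /3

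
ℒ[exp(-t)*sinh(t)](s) 1/(s*(s+2))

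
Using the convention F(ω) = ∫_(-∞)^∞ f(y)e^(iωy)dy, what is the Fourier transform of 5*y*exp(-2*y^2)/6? 5*sqrt(2)*I*sqrt(pi)*ω*exp(-ω^2/8)/48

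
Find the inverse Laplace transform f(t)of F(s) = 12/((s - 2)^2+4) 6*exp(2*t)*sin(2*t)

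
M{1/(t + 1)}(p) pi*csc(pi*p)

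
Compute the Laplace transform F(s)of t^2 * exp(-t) 2/(s + 1)^3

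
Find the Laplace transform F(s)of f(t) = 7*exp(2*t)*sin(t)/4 7/(4*((s - 2)^2 + 1))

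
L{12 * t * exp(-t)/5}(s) 12/(5 * (s+1)^2)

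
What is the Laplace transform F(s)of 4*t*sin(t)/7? 8*s/(7*(s^2 + 1)^2)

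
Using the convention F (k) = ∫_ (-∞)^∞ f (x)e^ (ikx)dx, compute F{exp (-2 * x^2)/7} sqrt (2) * sqrt (pi) * exp (-k^2/8)/14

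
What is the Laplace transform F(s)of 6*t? 6/s^2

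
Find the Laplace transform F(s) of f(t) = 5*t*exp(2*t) 5/(s - 2) ^2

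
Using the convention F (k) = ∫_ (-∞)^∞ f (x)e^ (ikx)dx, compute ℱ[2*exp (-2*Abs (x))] 8/ (k^2 + 4)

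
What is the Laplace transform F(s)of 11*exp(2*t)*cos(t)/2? 11*(s - 2)/(2*((s - 2)^2 + 1))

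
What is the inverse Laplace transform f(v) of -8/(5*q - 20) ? -8*exp(4*v) /5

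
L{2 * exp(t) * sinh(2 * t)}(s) 4/((s - 1)^2-4)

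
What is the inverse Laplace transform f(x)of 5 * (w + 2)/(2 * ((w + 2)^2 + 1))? 5 * exp(-2 * x) * cos(x)/2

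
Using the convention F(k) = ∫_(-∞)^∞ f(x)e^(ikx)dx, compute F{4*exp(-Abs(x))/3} 8/(3*(k^2+1))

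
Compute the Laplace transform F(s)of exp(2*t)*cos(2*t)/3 (s - 2)/(3*((s - 2)^2 + 4))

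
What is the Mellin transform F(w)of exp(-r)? gamma(w)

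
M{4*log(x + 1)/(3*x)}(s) -4*pi*csc(pi*s)/(3*s - 3)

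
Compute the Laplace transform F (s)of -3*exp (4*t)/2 -3/ (2*s - 8)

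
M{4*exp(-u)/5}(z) 4*gamma(z)/5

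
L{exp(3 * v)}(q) 1/(q - 3)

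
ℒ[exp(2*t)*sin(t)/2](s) 1/(2*((s - 2)^2 + 1))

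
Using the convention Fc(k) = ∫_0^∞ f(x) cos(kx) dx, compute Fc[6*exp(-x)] 6/(k^2 + 1) 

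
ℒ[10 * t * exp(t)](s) 10/(s - 1)^2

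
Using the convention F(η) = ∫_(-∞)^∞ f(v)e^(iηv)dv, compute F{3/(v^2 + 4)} 3 * pi * exp(-2 * Abs(η))/2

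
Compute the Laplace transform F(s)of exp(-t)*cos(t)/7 (s + 1)/(7*((s + 1)^2 + 1))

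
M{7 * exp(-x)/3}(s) 7 * gamma(s)/3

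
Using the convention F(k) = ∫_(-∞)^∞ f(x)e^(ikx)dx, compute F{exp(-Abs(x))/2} 1/(k^2 + 1)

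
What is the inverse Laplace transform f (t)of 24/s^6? t^5/5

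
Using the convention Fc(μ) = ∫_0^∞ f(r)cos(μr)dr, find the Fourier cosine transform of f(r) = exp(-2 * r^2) sqrt(2) * sqrt(pi) * exp(-μ^2/8)/4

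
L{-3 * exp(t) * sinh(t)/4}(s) -3/(4 * s * (s - 2))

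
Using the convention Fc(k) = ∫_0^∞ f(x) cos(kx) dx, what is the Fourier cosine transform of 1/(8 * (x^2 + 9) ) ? pi * exp(-3 * k) /48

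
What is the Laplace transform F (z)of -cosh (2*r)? -z/ (z^2-4)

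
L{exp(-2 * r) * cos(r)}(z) (z + 2)/((z + 2)^2 + 1)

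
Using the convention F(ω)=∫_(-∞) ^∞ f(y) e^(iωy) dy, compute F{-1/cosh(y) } -pi/cosh(pi * ω/2) 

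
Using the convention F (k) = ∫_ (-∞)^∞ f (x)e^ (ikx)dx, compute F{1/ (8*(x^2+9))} pi*exp (-3*Abs (k))/24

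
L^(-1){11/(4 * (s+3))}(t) 11 * exp(-3 * t)/4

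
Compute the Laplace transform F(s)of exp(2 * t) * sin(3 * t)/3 1/((s - 2)^2 + 9)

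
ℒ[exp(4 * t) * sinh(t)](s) 1/((s - 4)^2-1)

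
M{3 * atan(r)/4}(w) -3 * pi * sec(pi * w/2)/(8 * w)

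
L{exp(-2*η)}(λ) 1/(λ + 2)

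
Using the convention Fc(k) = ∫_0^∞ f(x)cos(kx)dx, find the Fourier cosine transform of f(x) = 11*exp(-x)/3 11/(3*(k^2 + 1))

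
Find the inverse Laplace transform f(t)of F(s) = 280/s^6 7*t^5/3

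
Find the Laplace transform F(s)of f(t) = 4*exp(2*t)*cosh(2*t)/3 4*(s - 2)/(3*s*(s - 4))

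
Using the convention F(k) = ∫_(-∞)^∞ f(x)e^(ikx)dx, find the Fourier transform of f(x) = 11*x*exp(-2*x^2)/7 11*sqrt(2)*I*sqrt(pi)*k*exp(-k^2/8)/56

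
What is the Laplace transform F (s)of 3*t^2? 6/s^3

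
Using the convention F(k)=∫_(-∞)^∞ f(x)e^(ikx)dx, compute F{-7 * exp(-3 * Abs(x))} -42/(k^2+9)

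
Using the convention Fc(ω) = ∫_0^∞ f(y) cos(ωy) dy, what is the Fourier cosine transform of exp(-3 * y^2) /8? sqrt(3) * sqrt(pi) * exp(-ω^2/12) /48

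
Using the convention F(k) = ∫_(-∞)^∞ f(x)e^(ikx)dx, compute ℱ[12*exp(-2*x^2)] 6*sqrt(2)*sqrt(pi)*exp(-k^2/8)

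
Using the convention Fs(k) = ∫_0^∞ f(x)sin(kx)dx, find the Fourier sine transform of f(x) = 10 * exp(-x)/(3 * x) 10 * atan(k)/3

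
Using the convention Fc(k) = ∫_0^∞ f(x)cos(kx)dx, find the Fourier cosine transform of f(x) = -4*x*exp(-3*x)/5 4*(k^2-9)/(5*(k^2 + 9)^2)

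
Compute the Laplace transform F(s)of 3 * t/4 3/(4 * s^2)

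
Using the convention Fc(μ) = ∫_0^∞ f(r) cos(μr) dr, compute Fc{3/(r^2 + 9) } pi*exp(-3*μ) /2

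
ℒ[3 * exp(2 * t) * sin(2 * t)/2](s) 3/((s - 2)^2 + 4)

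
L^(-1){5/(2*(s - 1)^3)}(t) 5*t^2*exp(t)/4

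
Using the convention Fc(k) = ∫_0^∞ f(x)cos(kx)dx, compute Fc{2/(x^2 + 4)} pi*exp(-2*k)/2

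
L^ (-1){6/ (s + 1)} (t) 6*exp (-t)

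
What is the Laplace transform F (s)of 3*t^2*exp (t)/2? 3/ (s - 1)^3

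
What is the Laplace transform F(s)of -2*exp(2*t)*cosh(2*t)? 2*(2 - s)/(s*(s - 4))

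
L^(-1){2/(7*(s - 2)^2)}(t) 2*t*exp(2*t)/7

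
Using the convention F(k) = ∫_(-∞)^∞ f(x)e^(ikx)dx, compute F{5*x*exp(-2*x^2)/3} 5*sqrt(2)*I*sqrt(pi)*k*exp(-k^2/8)/24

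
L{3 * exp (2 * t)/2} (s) 3/ (2 * (s - 2))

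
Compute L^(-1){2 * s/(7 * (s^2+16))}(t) 2 * cos(4 * t)/7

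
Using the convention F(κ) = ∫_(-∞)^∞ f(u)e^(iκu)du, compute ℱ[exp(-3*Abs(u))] 6/(κ^2 + 9)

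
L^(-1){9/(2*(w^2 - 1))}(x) 9*sinh(x)/2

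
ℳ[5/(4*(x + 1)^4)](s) 5*gamma(s)*gamma(4 - s)/24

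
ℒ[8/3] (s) 8/ (3*s)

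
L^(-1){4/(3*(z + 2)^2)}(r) 4*r*exp(-2*r)/3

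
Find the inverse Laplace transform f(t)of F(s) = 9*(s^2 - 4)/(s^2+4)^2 9*t*cos(2*t)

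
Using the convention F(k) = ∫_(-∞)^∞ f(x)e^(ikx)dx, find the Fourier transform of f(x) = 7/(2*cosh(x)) 7*pi/(2*cosh(pi*k/2))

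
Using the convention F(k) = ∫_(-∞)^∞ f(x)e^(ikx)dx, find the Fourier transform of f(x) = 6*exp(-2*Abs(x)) 24/(k^2 + 4)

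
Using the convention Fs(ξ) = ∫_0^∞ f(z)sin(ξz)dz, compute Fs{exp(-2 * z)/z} atan(ξ/2)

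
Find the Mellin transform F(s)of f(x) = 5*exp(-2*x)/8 5*gamma(s)/(8*2^s)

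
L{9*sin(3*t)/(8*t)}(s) 9*atan(3/s)/8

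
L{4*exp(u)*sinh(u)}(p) 4/(p*(p - 2))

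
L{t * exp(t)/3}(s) 1/(3 * (s - 1)^2)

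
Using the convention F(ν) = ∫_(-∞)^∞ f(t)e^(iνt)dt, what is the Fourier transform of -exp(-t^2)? -sqrt(pi) * exp(-ν^2/4)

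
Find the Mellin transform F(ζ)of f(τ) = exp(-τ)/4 gamma(ζ)/4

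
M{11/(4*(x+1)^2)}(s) -11*pi*(s - 1)/(4*sin(pi*s))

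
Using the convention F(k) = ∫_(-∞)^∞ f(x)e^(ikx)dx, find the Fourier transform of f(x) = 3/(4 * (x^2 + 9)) pi * exp(-3 * Abs(k))/4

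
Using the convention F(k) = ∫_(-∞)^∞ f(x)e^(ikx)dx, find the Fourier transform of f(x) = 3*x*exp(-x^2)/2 3*I*sqrt(pi)*k*exp(-k^2/4)/4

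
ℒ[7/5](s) 7/(5*s)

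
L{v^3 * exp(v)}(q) 6/(q - 1)^4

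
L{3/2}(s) 3/(2*s)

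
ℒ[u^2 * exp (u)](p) 2/ (p - 1)^3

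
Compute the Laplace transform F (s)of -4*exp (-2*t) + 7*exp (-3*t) 7/ (s + 3) - 4/ (s + 2)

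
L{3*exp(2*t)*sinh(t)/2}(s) 3/(2*((s - 2)^2 - 1))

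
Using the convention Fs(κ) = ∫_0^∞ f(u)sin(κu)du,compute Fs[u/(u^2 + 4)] pi*exp(-2*κ)/2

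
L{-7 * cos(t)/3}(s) -7 * s/(3 * s^2 + 3)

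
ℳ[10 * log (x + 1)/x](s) -10 * pi * csc (pi * s)/ (s - 1)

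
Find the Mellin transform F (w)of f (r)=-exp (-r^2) -gamma (w/2)/2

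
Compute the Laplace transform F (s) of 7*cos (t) 7*s/ (s^2 + 1) 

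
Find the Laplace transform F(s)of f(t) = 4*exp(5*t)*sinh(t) 4/((s - 5)^2 - 1)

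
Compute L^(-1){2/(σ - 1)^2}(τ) 2 * τ * exp(τ)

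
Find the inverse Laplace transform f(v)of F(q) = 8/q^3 4 * v^2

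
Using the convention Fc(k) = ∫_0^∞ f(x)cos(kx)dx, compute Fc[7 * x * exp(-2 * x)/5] 7 * (4 - k^2)/(5 * (k^2 + 4)^2)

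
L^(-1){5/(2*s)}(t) 5/2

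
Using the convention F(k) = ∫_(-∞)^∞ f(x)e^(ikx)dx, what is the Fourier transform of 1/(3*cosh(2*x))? pi/(6*cosh(pi*k/4))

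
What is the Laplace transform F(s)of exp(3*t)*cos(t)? (s - 3)/((s - 3)^2 + 1)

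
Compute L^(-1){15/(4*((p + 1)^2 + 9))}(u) 5*exp(-u)*sin(3*u)/4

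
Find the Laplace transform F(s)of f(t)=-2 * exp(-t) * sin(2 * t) -4/((s + 1)^2 + 4)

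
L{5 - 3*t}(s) 5/s - 3/s^2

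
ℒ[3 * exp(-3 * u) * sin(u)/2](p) 3/(2 * ((p + 3)^2 + 1))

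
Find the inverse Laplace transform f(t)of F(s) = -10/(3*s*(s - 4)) -5*exp(2*t)*sinh(2*t)/3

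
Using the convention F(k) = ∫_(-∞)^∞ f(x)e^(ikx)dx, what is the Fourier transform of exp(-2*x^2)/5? sqrt(2)*sqrt(pi)*exp(-k^2/8)/10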